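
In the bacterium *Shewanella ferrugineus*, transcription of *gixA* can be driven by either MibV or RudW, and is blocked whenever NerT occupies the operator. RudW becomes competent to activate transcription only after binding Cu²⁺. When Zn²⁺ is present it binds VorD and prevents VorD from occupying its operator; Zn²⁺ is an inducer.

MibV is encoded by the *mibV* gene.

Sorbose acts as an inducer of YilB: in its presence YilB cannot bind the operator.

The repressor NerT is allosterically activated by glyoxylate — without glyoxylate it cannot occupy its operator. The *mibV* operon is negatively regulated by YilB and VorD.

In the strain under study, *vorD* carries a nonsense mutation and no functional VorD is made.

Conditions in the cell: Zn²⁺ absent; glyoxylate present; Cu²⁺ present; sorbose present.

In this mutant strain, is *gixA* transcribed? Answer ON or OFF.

Sorbose is present, so YilB is inactive.
VorD is non-functional in this strain, so it has no effect.
With no repressor bound, *mibV* is transcribed.
So MibV is produced and active.
Glyoxylate is present, so NerT is active.
Cu²⁺ is present, so RudW is active.
With repressor NerT bound, *gixA* is not transcribed.

OFF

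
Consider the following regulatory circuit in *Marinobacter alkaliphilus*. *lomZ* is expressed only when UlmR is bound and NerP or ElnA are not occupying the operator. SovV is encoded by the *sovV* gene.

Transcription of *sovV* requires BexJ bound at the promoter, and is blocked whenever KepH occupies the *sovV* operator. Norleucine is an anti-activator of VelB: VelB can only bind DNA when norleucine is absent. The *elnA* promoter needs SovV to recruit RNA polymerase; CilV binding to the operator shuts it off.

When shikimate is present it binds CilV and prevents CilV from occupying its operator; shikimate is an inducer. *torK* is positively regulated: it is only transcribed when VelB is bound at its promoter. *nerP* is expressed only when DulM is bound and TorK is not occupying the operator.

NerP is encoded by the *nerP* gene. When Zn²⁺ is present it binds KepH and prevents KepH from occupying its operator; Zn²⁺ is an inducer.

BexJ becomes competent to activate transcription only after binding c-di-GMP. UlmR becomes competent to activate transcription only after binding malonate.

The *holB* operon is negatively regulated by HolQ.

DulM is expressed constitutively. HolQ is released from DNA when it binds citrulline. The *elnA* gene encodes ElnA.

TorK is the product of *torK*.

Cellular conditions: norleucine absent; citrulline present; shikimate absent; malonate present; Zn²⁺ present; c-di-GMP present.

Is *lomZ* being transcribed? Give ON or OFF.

Norleucine is absent, so VelB is active.
No repressor is bound and VelB is active, so *torK* is transcribed.
So TorK is produced and active.
DulM is produced constitutively and is active.
With repressor TorK bound, *nerP* is not transcribed.
So NerP is not produced.
Shikimate is absent, so CilV is active.
c-di-GMP is present, so BexJ is active.
Zn²⁺ is present, so KepH is inactive.
No repressor is bound and BexJ is active, so *sovV* is transcribed.
So SovV is produced and active.
With repressor CilV bound, *elnA* is not transcribed.
So ElnA is not produced.
Malonate is present, so UlmR is active.
No repressor is bound and UlmR is active, so *lomZ* is transcribed.

ON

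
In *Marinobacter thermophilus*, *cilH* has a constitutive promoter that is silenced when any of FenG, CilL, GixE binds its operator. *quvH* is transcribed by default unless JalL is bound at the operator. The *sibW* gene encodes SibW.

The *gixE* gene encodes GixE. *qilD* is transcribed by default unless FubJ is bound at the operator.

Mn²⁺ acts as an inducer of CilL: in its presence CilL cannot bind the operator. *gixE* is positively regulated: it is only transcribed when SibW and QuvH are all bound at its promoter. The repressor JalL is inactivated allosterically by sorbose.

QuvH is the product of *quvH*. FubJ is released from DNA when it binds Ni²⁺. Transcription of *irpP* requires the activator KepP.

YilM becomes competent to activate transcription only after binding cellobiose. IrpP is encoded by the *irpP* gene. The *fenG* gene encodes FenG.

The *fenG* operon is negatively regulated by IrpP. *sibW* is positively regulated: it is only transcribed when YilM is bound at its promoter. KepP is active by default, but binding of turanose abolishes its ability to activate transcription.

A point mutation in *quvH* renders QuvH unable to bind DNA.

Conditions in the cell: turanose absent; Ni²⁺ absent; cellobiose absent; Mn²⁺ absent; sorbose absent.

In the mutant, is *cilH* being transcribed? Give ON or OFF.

OFF

Turanose is absent, so KepP is active.
No repressor is bound and KepP is active, so *irpP* is transcribed.
So IrpP is produced and active.
With repressor IrpP bound, *fenG* is not transcribed.
So FenG is not produced.
Mn²⁺ is absent, so CilL is active.
Cellobiose is absent, so YilM is inactive.
Required activator YilM is absent, so *sibW* is not transcribed.
So SibW is not produced.
QuvH is non-functional in this strain, so it has no effect.
Required activator SibW is absent, so *gixE* is not transcribed.
So GixE is not produced.
With repressor CilL bound, *cilH* is not transcribed.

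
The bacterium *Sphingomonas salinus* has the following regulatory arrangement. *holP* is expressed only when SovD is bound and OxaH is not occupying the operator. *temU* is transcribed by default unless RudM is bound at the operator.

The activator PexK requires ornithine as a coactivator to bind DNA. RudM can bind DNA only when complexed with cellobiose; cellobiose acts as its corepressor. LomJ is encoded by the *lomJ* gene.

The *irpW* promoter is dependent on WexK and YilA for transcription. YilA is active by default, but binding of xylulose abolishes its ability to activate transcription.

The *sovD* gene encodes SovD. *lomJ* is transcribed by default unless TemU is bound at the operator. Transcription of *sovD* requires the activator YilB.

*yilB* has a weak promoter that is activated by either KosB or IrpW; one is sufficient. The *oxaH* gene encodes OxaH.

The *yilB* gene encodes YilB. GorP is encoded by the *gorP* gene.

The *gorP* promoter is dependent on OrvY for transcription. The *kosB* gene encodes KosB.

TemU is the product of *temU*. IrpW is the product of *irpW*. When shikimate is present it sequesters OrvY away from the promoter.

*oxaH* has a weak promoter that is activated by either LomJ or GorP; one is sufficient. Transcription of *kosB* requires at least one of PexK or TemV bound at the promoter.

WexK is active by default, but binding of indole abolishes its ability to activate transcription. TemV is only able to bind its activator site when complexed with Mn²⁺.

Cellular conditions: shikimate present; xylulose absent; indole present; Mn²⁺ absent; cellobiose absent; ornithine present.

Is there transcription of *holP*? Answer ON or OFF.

ON

Ornithine is present, so PexK is active.
Mn²⁺ is absent, so TemV is inactive.
Activator PexK is present, so *kosB* is transcribed.
So KosB is produced and active.
Indole is present, so WexK is inactive.
Xylulose is absent, so YilA is active.
Required activator WexK is absent, so *irpW* is not transcribed.
So IrpW is not produced.
Activator KosB is present, so *yilB* is transcribed.
So YilB is produced and active.
No repressor is bound and YilB is active, so *sovD* is transcribed.
So SovD is produced and active.
Cellobiose is absent, so RudM is inactive.
With no repressor bound, *temU* is transcribed.
So TemU is produced and active.
With repressor TemU bound, *lomJ* is not transcribed.
So LomJ is not produced.
Shikimate is present, so OrvY is inactive.
Required activator OrvY is absent, so *gorP* is not transcribed.
So GorP is not produced.
No activator is available at the *oxaH* promoter, so *oxaH* is not transcribed.
So OxaH is not produced.
No repressor is bound and SovD is active, so *holP* is transcribed.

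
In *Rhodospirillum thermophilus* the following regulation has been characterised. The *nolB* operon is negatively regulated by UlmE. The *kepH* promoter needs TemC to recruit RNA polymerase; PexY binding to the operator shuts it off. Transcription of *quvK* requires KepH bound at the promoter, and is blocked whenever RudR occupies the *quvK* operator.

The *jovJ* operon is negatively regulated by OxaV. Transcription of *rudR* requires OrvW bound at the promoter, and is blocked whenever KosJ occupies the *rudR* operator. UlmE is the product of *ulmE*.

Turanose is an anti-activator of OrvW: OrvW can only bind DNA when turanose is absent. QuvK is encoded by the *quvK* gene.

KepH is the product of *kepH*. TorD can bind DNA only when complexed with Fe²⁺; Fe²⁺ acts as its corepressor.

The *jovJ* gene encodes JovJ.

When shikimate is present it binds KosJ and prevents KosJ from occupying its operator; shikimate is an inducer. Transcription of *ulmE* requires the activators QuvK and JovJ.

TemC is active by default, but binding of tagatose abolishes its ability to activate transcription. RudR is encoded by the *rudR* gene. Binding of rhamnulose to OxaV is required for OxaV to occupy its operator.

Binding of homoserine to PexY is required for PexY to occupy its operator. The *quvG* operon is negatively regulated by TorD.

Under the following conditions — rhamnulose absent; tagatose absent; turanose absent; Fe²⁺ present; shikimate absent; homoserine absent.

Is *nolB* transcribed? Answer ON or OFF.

Homoserine is absent, so PexY is inactive.
Tagatose is absent, so TemC is active.
No repressor is bound and TemC is active, so *kepH* is transcribed.
So KepH is produced and active.
Shikimate is absent, so KosJ is active.
Turanose is absent, so OrvW is active.
With repressor KosJ bound, *rudR* is not transcribed.
So RudR is not produced.
No repressor is bound and KepH is active, so *quvK* is transcribed.
So QuvK is produced and active.
Rhamnulose is absent, so OxaV is inactive.
With no repressor bound, *jovJ* is transcribed.
So JovJ is produced and active.
No repressor is bound and QuvK and JovJ are active, so *ulmE* is transcribed.
So UlmE is produced and active.
With repressor UlmE bound, *nolB* is not transcribed.

OFF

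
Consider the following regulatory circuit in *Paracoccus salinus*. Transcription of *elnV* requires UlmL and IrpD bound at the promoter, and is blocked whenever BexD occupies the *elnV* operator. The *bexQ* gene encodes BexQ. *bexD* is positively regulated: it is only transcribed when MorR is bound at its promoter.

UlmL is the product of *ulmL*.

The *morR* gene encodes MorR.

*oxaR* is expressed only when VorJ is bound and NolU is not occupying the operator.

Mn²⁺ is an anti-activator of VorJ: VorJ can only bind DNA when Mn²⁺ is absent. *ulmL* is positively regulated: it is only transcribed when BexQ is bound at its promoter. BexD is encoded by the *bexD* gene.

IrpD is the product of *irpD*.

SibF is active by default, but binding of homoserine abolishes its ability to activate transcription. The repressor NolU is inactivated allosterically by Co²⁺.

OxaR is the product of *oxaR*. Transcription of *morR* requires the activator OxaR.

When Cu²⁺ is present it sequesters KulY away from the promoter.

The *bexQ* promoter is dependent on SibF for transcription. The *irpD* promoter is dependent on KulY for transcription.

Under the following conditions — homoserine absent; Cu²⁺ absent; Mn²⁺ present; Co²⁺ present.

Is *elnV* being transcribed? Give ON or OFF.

ON

Mn²⁺ is present, so VorJ is inactive.
Co²⁺ is present, so NolU is inactive.
Required activator VorJ is absent, so *oxaR* is not transcribed.
So OxaR is not produced.
Required activator OxaR is absent, so *morR* is not transcribed.
So MorR is not produced.
Required activator MorR is absent, so *bexD* is not transcribed.
So BexD is not produced.
Homoserine is absent, so SibF is active.
No repressor is bound and SibF is active, so *bexQ* is transcribed.
So BexQ is produced and active.
No repressor is bound and BexQ is active, so *ulmL* is transcribed.
So UlmL is produced and active.
Cu²⁺ is absent, so KulY is active.
No repressor is bound and KulY is active, so *irpD* is transcribed.
So IrpD is produced and active.
No repressor is bound and UlmL and IrpD are active, so *elnV* is transcribed.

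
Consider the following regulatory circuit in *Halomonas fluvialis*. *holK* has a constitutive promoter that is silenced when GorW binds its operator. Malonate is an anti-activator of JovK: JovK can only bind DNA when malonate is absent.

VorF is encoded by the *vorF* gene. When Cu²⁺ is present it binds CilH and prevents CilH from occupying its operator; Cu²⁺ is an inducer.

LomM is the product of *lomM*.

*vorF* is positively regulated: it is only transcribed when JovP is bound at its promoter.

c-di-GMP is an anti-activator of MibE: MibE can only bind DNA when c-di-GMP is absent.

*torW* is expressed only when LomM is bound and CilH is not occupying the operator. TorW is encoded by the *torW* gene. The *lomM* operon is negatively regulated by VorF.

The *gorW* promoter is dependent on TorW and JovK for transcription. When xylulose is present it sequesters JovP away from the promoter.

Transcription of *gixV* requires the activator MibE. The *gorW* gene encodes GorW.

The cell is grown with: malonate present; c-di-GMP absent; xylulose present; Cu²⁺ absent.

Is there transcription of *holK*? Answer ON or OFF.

Xylulose is present, so JovP is inactive.
Required activator JovP is absent, so *vorF* is not transcribed.
So VorF is not produced.
With no repressor bound, *lomM* is transcribed.
So LomM is produced and active.
Cu²⁺ is absent, so CilH is active.
With repressor CilH bound, *torW* is not transcribed.
So TorW is not produced.
Malonate is present, so JovK is inactive.
Required activator TorW is absent, so *gorW* is not transcribed.
So GorW is not produced.
With no repressor bound, *holK* is transcribed.

ON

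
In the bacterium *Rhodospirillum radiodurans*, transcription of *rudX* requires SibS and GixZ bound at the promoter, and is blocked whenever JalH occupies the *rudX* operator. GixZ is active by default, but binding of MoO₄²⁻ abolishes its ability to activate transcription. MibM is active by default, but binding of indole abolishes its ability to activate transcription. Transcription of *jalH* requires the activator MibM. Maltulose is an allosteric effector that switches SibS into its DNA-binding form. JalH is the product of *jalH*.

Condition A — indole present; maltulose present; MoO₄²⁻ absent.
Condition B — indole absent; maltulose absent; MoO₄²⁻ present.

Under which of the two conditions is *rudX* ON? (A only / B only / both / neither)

Condition A:
Indole is present, so MibM is inactive.
Required activator MibM is absent, so *jalH* is not transcribed.
So JalH is not produced.
Maltulose is present, so SibS is active.
MoO₄²⁻ is absent, so GixZ is active.
No repressor is bound and SibS and GixZ are active, so *rudX* is transcribed.
→ *rudX* is ON in A.
Condition B:
Indole is absent, so MibM is active.
No repressor is bound and MibM is active, so *jalH* is transcribed.
So JalH is produced and active.
Maltulose is absent, so SibS is inactive.
MoO₄²⁻ is present, so GixZ is inactive.
With repressor JalH bound, *rudX* is not transcribed.
→ *rudX* is OFF in B.

A only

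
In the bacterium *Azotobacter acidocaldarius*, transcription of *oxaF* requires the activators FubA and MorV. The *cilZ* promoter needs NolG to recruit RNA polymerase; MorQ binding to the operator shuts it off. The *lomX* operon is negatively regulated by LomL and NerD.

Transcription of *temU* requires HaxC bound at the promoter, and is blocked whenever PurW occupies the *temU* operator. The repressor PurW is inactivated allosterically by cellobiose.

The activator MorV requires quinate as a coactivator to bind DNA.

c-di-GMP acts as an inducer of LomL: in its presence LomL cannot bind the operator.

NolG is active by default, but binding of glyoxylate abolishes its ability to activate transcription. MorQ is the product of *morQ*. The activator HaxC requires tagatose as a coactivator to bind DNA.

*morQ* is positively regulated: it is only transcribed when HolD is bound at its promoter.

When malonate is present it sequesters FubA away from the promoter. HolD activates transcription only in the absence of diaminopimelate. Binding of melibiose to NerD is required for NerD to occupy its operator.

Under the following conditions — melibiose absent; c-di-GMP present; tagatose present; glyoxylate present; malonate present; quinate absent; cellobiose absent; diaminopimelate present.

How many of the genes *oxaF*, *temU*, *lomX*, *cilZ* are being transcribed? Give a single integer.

Malonate is present, so FubA is inactive.
Quinate is absent, so MorV is inactive.
Required activator FubA is absent, so *oxaF* is not transcribed.
→ *oxaF* is OFF.
Tagatose is present, so HaxC is active.
Cellobiose is absent, so PurW is active.
With repressor PurW bound, *temU* is not transcribed.
→ *temU* is OFF.
c-di-GMP is present, so LomL is inactive.
Melibiose is absent, so NerD is inactive.
With no repressor bound, *lomX* is transcribed.
→ *lomX* is ON.
Glyoxylate is present, so NolG is inactive.
Diaminopimelate is present, so HolD is inactive.
Required activator HolD is absent, so *morQ* is not transcribed.
So MorQ is not produced.
Required activator NolG is absent, so *cilZ* is not transcribed.
→ *cilZ* is OFF.
1 of the 4 genes is transcribed.

1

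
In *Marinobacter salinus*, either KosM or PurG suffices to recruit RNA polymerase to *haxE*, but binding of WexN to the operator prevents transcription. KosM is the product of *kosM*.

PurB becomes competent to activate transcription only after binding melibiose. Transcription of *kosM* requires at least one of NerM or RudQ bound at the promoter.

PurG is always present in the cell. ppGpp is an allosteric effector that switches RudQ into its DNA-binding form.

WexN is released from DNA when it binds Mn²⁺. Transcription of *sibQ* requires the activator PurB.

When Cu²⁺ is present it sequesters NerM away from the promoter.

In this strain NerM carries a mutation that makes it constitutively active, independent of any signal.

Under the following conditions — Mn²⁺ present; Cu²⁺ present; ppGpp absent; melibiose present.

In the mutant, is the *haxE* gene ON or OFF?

Mn²⁺ is present, so WexN is inactive.
NerM is constitutively active in this strain.
ppGpp is absent, so RudQ is inactive.
Activator NerM is present, so *kosM* is transcribed.
So KosM is produced and active.
PurG is produced constitutively and is active.
Activator KosM is present, so *haxE* is transcribed.

ON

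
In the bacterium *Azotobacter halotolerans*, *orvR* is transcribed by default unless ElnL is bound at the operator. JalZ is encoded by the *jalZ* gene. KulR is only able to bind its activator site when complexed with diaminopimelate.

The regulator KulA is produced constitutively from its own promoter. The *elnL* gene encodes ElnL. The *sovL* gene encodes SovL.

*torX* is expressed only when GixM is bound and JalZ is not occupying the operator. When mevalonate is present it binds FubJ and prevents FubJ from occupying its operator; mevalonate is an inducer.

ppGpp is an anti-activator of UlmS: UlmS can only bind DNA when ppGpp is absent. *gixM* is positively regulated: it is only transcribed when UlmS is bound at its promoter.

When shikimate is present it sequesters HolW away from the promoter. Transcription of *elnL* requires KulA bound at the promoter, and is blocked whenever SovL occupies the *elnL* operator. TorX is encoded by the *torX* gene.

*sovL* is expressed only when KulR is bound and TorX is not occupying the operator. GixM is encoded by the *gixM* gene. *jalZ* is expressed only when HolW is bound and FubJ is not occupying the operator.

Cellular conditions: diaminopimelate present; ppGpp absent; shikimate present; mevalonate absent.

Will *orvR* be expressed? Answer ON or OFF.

OFF

Shikimate is present, so HolW is inactive.
Mevalonate is absent, so FubJ is active.
With repressor FubJ bound, *jalZ* is not transcribed.
So JalZ is not produced.
ppGpp is absent, so UlmS is active.
No repressor is bound and UlmS is active, so *gixM* is transcribed.
So GixM is produced and active.
No repressor is bound and GixM is active, so *torX* is transcribed.
So TorX is produced and active.
Diaminopimelate is present, so KulR is active.
With repressor TorX bound, *sovL* is not transcribed.
So SovL is not produced.
KulA is produced constitutively and is active.
No repressor is bound and KulA is active, so *elnL* is transcribed.
So ElnL is produced and active.
With repressor ElnL bound, *orvR* is not transcribed.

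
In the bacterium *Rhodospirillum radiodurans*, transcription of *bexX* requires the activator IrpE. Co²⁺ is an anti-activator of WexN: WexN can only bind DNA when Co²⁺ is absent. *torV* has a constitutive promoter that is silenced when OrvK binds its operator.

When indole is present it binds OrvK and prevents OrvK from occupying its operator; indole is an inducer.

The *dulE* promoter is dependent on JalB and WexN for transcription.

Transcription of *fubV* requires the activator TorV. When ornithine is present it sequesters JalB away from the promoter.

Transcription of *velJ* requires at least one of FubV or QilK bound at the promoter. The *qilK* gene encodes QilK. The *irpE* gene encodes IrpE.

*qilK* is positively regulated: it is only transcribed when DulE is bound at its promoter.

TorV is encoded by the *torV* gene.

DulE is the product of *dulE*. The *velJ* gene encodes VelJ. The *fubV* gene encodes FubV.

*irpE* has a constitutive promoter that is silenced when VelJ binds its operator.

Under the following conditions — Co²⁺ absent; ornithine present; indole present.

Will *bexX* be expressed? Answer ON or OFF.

OFF

Indole is present, so OrvK is inactive.
With no repressor bound, *torV* is transcribed.
So TorV is produced and active.
No repressor is bound and TorV is active, so *fubV* is transcribed.
So FubV is produced and active.
Ornithine is present, so JalB is inactive.
Co²⁺ is absent, so WexN is active.
Required activator JalB is absent, so *dulE* is not transcribed.
So DulE is not produced.
Required activator DulE is absent, so *qilK* is not transcribed.
So QilK is not produced.
Activator FubV is present, so *velJ* is transcribed.
So VelJ is produced and active.
With repressor VelJ bound, *irpE* is not transcribed.
So IrpE is not produced.
Required activator IrpE is absent, so *bexX* is not transcribed.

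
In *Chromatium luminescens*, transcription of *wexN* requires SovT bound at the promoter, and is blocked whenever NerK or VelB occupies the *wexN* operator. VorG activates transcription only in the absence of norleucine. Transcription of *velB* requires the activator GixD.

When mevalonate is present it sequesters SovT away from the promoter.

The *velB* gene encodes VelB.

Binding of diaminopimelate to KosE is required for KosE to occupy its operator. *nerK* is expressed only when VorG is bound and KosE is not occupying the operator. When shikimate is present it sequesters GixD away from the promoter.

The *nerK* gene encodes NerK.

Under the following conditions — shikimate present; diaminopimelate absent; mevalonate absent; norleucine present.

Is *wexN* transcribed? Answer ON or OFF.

Norleucine is present, so VorG is inactive.
Diaminopimelate is absent, so KosE is inactive.
Required activator VorG is absent, so *nerK* is not transcribed.
So NerK is not produced.
Shikimate is present, so GixD is inactive.
Required activator GixD is absent, so *velB* is not transcribed.
So VelB is not produced.
Mevalonate is absent, so SovT is active.
No repressor is bound and SovT is active, so *wexN* is transcribed.

ON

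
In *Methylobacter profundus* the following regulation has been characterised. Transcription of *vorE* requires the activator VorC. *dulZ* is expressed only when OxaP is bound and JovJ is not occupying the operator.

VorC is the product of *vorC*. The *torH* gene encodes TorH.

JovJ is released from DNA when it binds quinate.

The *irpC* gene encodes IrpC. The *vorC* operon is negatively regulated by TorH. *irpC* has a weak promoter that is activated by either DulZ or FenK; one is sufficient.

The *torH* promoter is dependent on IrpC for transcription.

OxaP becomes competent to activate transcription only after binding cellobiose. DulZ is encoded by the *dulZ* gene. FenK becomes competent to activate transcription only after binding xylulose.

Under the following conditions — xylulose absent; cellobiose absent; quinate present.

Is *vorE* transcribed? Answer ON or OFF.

ON

Quinate is present, so JovJ is inactive.
Cellobiose is absent, so OxaP is inactive.
Required activator OxaP is absent, so *dulZ* is not transcribed.
So DulZ is not produced.
Xylulose is absent, so FenK is inactive.
No activator is available at the *irpC* promoter, so *irpC* is not transcribed.
So IrpC is not produced.
Required activator IrpC is absent, so *torH* is not transcribed.
So TorH is not produced.
With no repressor bound, *vorC* is transcribed.
So VorC is produced and active.
No repressor is bound and VorC is active, so *vorE* is transcribed.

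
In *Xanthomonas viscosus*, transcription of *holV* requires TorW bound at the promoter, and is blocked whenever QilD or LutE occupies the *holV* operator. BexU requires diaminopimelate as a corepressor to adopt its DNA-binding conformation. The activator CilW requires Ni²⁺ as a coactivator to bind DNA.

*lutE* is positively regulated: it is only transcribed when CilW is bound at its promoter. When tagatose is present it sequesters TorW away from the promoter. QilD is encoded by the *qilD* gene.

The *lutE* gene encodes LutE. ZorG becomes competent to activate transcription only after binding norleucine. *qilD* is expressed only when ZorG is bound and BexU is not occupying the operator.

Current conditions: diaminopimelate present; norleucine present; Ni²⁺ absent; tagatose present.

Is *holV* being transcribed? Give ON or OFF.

OFF

Diaminopimelate is present, so BexU is active.
Norleucine is present, so ZorG is active.
With repressor BexU bound, *qilD* is not transcribed.
So QilD is not produced.
Tagatose is present, so TorW is inactive.
Ni²⁺ is absent, so CilW is inactive.
Required activator CilW is absent, so *lutE* is not transcribed.
So LutE is not produced.
Required activator TorW is absent, so *holV* is not transcribed.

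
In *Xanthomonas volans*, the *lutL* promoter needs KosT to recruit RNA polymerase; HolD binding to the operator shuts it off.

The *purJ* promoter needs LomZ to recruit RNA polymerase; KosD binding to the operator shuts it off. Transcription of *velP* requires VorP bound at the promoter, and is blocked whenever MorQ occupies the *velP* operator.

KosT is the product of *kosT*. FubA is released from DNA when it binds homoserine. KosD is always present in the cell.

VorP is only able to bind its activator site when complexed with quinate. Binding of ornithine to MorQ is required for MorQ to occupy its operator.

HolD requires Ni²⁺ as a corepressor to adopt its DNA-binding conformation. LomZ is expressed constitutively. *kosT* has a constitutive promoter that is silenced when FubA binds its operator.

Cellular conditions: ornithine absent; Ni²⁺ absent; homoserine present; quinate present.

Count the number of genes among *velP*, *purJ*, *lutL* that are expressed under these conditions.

Quinate is present, so VorP is active.
Ornithine is absent, so MorQ is inactive.
No repressor is bound and VorP is active, so *velP* is transcribed.
→ *velP* is ON.
KosD is produced constitutively and is active.
LomZ is produced constitutively and is active.
With repressor KosD bound, *purJ* is not transcribed.
→ *purJ* is OFF.
Homoserine is present, so FubA is inactive.
With no repressor bound, *kosT* is transcribed.
So KosT is produced and active.
Ni²⁺ is absent, so HolD is inactive.
No repressor is bound and KosT is active, so *lutL* is transcribed.
→ *lutL* is ON.
2 of the 3 genes are transcribed.

2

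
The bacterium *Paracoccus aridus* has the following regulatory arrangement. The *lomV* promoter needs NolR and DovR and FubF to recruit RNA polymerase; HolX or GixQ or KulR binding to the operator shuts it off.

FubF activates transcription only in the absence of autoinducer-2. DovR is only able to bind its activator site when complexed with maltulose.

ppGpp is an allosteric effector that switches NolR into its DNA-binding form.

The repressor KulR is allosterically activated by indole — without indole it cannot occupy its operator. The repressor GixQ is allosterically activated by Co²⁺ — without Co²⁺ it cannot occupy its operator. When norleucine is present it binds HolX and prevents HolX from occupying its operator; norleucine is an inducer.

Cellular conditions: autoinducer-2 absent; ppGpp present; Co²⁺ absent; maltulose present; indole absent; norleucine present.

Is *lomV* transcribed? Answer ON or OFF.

ON

ppGpp is present, so NolR is active.
Norleucine is present, so HolX is inactive.
Maltulose is present, so DovR is active.
Co²⁺ is absent, so GixQ is inactive.
Indole is absent, so KulR is inactive.
Autoinducer-2 is absent, so FubF is active.
No repressor is bound and NolR and DovR and FubF are active, so *lomV* is transcribed.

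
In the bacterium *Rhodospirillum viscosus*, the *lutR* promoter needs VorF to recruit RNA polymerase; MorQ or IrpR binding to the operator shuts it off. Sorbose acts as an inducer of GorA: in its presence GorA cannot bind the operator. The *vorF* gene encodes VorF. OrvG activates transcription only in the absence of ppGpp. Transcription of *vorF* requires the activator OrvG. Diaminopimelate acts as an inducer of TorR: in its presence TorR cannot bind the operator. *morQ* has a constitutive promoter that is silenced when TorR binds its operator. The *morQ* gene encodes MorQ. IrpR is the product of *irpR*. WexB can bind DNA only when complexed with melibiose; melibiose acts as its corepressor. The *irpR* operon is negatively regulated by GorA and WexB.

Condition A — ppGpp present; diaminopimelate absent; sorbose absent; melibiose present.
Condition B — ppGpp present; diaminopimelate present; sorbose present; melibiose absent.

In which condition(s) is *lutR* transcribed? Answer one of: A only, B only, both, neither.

Condition A:
ppGpp is present, so OrvG is inactive.
Required activator OrvG is absent, so *vorF* is not transcribed.
So VorF is not produced.
Diaminopimelate is absent, so TorR is active.
With repressor TorR bound, *morQ* is not transcribed.
So MorQ is not produced.
Sorbose is absent, so GorA is active.
Melibiose is present, so WexB is active.
With repressor GorA bound, *irpR* is not transcribed.
So IrpR is not produced.
Required activator VorF is absent, so *lutR* is not transcribed.
→ *lutR* is OFF in A.
Condition B:
ppGpp is present, so OrvG is inactive.
Required activator OrvG is absent, so *vorF* is not transcribed.
So VorF is not produced.
Diaminopimelate is present, so TorR is inactive.
With no repressor bound, *morQ* is transcribed.
So MorQ is produced and active.
Sorbose is present, so GorA is inactive.
Melibiose is absent, so WexB is inactive.
With no repressor bound, *irpR* is transcribed.
So IrpR is produced and active.
With repressor MorQ bound, *lutR* is not transcribed.
→ *lutR* is OFF in B.

neither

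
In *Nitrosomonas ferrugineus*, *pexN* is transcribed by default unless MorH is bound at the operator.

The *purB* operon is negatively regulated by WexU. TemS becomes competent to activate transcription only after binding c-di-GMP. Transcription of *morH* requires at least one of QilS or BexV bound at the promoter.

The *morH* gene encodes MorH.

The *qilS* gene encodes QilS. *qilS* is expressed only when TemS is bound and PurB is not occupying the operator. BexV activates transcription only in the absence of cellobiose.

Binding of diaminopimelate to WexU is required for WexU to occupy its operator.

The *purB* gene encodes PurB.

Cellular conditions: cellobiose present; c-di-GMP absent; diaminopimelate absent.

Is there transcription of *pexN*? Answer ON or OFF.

Diaminopimelate is absent, so WexU is inactive.
With no repressor bound, *purB* is transcribed.
So PurB is produced and active.
c-di-GMP is absent, so TemS is inactive.
With repressor PurB bound, *qilS* is not transcribed.
So QilS is not produced.
Cellobiose is present, so BexV is inactive.
No activator is available at the *morH* promoter, so *morH* is not transcribed.
So MorH is not produced.
With no repressor bound, *pexN* is transcribed.

ON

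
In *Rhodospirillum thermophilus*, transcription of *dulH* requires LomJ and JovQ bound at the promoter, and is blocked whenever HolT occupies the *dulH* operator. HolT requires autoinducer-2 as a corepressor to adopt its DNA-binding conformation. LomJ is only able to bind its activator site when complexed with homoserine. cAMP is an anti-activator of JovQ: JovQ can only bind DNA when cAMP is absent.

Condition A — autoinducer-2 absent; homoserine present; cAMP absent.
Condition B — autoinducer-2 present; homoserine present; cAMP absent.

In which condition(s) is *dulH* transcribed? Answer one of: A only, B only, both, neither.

Condition A:
Autoinducer-2 is absent, so HolT is inactive.
Homoserine is present, so LomJ is active.
cAMP is absent, so JovQ is active.
No repressor is bound and LomJ and JovQ are active, so *dulH* is transcribed.
→ *dulH* is ON in A.
Condition B:
Autoinducer-2 is present, so HolT is active.
Homoserine is present, so LomJ is active.
cAMP is absent, so JovQ is active.
With repressor HolT bound, *dulH* is not transcribed.
→ *dulH* is OFF in B.

A only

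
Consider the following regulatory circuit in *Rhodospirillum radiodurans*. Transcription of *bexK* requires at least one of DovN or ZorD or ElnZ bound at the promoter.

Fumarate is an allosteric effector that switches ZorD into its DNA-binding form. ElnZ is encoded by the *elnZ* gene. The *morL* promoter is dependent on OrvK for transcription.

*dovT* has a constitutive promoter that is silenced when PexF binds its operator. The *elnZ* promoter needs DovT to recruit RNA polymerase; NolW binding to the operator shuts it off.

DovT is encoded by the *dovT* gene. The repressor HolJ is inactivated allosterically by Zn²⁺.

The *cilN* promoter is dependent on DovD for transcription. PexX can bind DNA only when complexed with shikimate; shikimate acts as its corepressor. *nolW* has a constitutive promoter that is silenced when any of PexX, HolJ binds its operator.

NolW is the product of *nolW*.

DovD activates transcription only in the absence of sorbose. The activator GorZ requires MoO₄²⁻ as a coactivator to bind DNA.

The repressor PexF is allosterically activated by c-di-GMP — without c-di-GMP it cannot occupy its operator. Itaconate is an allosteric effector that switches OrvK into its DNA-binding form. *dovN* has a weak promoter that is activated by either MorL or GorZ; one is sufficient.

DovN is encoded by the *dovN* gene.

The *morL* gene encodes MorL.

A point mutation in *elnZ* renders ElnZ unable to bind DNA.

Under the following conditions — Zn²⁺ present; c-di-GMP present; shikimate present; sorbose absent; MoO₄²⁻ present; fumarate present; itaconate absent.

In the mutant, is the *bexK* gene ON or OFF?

ON

Itaconate is absent, so OrvK is inactive.
Required activator OrvK is absent, so *morL* is not transcribed.
So MorL is not produced.
MoO₄²⁻ is present, so GorZ is active.
Activator GorZ is present, so *dovN* is transcribed.
So DovN is produced and active.
Fumarate is present, so ZorD is active.
ElnZ is non-functional in this strain, so it has no effect.
Activator DovN is present, so *bexK* is transcribed.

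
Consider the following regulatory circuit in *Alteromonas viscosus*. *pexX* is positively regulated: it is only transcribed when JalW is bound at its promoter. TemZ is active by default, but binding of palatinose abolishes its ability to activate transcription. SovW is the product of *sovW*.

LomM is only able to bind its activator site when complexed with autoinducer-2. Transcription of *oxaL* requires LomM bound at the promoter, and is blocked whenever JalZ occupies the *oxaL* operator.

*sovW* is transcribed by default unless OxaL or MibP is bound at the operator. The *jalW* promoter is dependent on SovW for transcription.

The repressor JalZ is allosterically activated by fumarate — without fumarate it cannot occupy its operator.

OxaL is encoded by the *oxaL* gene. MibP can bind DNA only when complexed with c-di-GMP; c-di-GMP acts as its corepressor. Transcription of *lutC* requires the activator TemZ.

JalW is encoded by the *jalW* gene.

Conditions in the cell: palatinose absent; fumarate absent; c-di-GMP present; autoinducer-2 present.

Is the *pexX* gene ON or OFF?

OFF

Autoinducer-2 is present, so LomM is active.
Fumarate is absent, so JalZ is inactive.
No repressor is bound and LomM is active, so *oxaL* is transcribed.
So OxaL is produced and active.
c-di-GMP is present, so MibP is active.
With repressor OxaL bound, *sovW* is not transcribed.
So SovW is not produced.
Required activator SovW is absent, so *jalW* is not transcribed.
So JalW is not produced.
Required activator JalW is absent, so *pexX* is not transcribed.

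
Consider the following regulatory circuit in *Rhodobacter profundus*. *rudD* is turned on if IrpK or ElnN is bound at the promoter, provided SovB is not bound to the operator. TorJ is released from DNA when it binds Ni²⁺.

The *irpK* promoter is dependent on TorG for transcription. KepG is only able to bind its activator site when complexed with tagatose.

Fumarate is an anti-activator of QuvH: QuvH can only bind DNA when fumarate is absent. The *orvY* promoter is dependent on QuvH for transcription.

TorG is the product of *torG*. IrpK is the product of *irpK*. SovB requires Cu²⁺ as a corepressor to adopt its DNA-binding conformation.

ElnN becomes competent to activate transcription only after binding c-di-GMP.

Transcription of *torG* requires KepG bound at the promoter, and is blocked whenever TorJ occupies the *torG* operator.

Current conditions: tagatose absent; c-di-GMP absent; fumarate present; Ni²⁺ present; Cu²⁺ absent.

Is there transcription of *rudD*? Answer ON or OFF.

OFF

Ni²⁺ is present, so TorJ is inactive.
Tagatose is absent, so KepG is inactive.
Required activator KepG is absent, so *torG* is not transcribed.
So TorG is not produced.
Required activator TorG is absent, so *irpK* is not transcribed.
So IrpK is not produced.
Cu²⁺ is absent, so SovB is inactive.
c-di-GMP is absent, so ElnN is inactive.
No activator is available at the *rudD* promoter, so *rudD* is not transcribed.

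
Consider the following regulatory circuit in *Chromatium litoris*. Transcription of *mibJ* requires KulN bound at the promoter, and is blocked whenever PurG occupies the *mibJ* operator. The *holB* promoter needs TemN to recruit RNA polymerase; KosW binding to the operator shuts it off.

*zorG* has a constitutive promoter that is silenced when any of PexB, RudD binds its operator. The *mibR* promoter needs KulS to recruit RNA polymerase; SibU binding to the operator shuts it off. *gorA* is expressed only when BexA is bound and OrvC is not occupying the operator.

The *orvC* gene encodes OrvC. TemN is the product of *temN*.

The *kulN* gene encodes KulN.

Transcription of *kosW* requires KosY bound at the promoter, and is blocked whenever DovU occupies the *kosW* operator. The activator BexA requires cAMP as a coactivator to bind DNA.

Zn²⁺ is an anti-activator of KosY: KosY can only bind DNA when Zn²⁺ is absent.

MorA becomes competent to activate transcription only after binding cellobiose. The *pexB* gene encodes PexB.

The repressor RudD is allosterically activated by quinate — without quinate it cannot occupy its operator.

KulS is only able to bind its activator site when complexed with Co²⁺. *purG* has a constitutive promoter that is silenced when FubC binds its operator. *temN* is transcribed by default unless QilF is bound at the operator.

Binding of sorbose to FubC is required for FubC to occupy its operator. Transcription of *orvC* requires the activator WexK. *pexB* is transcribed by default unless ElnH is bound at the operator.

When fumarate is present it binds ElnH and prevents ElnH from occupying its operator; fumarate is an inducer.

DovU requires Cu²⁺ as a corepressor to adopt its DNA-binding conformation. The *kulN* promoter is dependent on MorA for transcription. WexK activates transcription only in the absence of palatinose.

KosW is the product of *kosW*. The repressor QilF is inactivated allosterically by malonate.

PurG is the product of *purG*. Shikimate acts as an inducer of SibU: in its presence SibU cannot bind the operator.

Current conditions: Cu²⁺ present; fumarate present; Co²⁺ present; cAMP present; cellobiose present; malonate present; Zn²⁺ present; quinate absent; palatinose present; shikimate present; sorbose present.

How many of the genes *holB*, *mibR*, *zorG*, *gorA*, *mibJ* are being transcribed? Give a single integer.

Malonate is present, so QilF is inactive.
With no repressor bound, *temN* is transcribed.
So TemN is produced and active.
Cu²⁺ is present, so DovU is active.
Zn²⁺ is present, so KosY is inactive.
With repressor DovU bound, *kosW* is not transcribed.
So KosW is not produced.
No repressor is bound and TemN is active, so *holB* is transcribed.
→ *holB* is ON.
Shikimate is present, so SibU is inactive.
Co²⁺ is present, so KulS is active.
No repressor is bound and KulS is active, so *mibR* is transcribed.
→ *mibR* is ON.
Fumarate is present, so ElnH is inactive.
With no repressor bound, *pexB* is transcribed.
So PexB is produced and active.
Quinate is absent, so RudD is inactive.
With repressor PexB bound, *zorG* is not transcribed.
→ *zorG* is OFF.
Palatinose is present, so WexK is inactive.
Required activator WexK is absent, so *orvC* is not transcribed.
So OrvC is not produced.
cAMP is present, so BexA is active.
No repressor is bound and BexA is active, so *gorA* is transcribed.
→ *gorA* is ON.
Sorbose is present, so FubC is active.
With repressor FubC bound, *purG* is not transcribed.
So PurG is not produced.
Cellobiose is present, so MorA is active.
No repressor is bound and MorA is active, so *kulN* is transcribed.
So KulN is produced and active.
No repressor is bound and KulN is active, so *mibJ* is transcribed.
→ *mibJ* is ON.
4 of the 5 genes are transcribed.

4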